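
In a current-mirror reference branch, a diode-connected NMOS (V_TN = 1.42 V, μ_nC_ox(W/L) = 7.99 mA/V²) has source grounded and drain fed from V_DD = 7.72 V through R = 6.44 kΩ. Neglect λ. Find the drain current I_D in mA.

I_D = 0.904 mA

With gate tied to drain, V_GS = V_DS ≥ V_GS − V_TN, so the device is in saturation.
KCL at the drain: ½ k_n (V_GS − V_TN)² = (V_DD − V_GS)/R.
Let x = V_GS − 1.42. Then 25.7 x² + x − 6.3 = 0, giving x = 0.476 V (positive root), so V_GS = 1.9 V.
I_D = (V_DD − V_GS)/R = (7.72 − 1.9) / 6.44 = 0.904 mA.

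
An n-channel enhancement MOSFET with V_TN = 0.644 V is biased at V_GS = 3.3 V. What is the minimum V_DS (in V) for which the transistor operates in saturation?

The boundary between triode and saturation is V_DS = V_GS − V_TN = V_ov.
V_ov = 3.3 − 0.644 = 2.66 V.

V_DS,sat = 2.66 V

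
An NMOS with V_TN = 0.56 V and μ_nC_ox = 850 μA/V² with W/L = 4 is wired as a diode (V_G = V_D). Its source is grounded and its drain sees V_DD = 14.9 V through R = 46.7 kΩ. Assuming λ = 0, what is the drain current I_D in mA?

With gate tied to drain, V_GS = V_DS ≥ V_GS − V_TN, so the device is in saturation.
k_n = μ_nC_ox · (W/L) = 3.4 mA/V².
KCL at the drain: ½ k_n (V_GS − V_TN)² = (V_DD − V_GS)/R.
Let x = V_GS − 0.56. Then 79.4 x² + x − 14.34 = 0, giving x = 0.419 V (positive root), so V_GS = 0.979 V.
I_D = (V_DD − V_GS)/R = (14.9 − 0.979) / 46.7 = 0.298 mA.

I_D = 0.298 mA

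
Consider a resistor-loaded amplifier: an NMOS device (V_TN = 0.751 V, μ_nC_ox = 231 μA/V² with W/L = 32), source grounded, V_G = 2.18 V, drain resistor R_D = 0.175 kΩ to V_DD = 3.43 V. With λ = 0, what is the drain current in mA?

I_D = 7.55 mA

V_GS = V_G = 2.18 V, so V_ov = 2.18 − 0.751 = 1.43 V.
k_n = μ_nC_ox · (W/L) = 7.392 mA/V².
Assume saturation: I_D = ½ k_n V_ov² = 0.5 × 7.392 × 1.43² = 7.55 mA, giving V_DS = V_DD − I_D R_D = 3.43 − 7.55 × 0.175 = 2.11 V.
V_DS = 2.11 V ≥ V_ov = 1.43 V, confirming saturation.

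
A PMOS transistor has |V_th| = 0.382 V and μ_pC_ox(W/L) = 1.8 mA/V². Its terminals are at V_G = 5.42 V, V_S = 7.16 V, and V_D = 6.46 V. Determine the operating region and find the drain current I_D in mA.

V_SG = V_S − V_G = 7.16 − 5.42 = 1.74 V; V_SD = V_S − V_D = 7.16 − 6.46 = 0.7 V.
V_ov = V_SG − |V_th| = 1.74 − 0.382 = 1.36 V.
Since V_SD = 0.7 V < V_ov = 1.36 V, the device is in the triode region.
I_D = k_p [V_ov · V_SD − ½ V_SD²] = 1.8 × [1.36 × 0.7 − 0.5 × 0.7²] = 1.27 mA.

Triode; I_D = 1.27 mA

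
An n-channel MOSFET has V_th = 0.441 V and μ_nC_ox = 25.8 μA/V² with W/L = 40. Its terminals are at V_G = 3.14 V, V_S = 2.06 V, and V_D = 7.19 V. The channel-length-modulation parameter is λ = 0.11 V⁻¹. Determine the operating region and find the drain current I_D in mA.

V_GS = V_G − V_S = 3.14 − 2.06 = 1.08 V; V_DS = V_D − V_S = 7.19 − 2.06 = 5.13 V.
k_n = μ_nC_ox · (W/L) = 1.032 mA/V².
V_ov = V_GS − V_th = 1.08 − 0.441 = 0.639 V.
Since V_DS = 5.13 V ≥ V_ov = 0.639 V, the device is in saturation.
I_D = ½ k_n V_ov² (1 + λ V_DS) = 0.5 × 1.032 × 0.639² × (1 + 0.11 × 5.13) = 0.33 mA.

Saturation; I_D = 0.330 mA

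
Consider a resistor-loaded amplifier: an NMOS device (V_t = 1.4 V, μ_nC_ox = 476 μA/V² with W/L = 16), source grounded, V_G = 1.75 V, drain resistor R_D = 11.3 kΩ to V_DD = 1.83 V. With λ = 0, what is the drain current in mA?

I_D = 0.156 mA

V_GS = V_G = 1.75 V, so V_ov = 1.75 − 1.4 = 0.35 V.
k_n = μ_nC_ox · (W/L) = 7.616 mA/V².
Assume saturation: I_D = ½ k_n V_ov² = 0.5 × 7.616 × 0.35² = 0.466 mA, giving V_DS = V_DD − I_D R_D = 1.83 − 0.466 × 11.3 = -3.44 V.
But -3.44 V < V_ov = 0.35 V, so the device is actually in triode.
In triode I_D = k_n[V_ov V_DS − ½ V_DS²] and I_D = (V_DD − V_DS)/R_D. Equating: 43 V_DS² − 31.12 V_DS + 1.83 = 0, giving V_DS = 0.0646 V (the root below V_ov).
I_D = (1.83 − 0.0646) / 11.3 = 0.156 mA.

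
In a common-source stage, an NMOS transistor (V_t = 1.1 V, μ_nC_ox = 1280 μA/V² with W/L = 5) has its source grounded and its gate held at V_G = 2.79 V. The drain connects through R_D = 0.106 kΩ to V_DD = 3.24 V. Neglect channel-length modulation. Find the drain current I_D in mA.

V_GS = V_G = 2.79 V, so V_ov = 2.79 − 1.1 = 1.69 V.
k_n = μ_nC_ox · (W/L) = 6.4 mA/V².
Assume saturation: I_D = ½ k_n V_ov² = 0.5 × 6.4 × 1.69² = 9.14 mA, giving V_DS = V_DD − I_D R_D = 3.24 − 9.14 × 0.106 = 2.27 V.
V_DS = 2.27 V ≥ V_ov = 1.69 V, confirming saturation.

I_D = 9.14 mA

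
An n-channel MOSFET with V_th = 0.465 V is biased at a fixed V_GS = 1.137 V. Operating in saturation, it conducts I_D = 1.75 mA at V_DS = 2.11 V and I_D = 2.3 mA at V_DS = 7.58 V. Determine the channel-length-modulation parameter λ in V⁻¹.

λ = 0.0654 V⁻¹

With V_GS fixed, I_D ∝ (1 + λ V_DS) in saturation, so I_D2/I_D1 = (1 + λ V_DS2)/(1 + λ V_DS1).
2.3/1.75 = 1.314 = (1 + 7.58 λ)/(1 + 2.11 λ).
Solving: λ (I_D1 V_DS2 − I_D2 V_DS1) = I_D2 − I_D1, so λ = (2.3 − 1.75) / (1.75 × 7.58 − 2.3 × 2.11) = 0.55 / 8.41 = 0.0654 V⁻¹.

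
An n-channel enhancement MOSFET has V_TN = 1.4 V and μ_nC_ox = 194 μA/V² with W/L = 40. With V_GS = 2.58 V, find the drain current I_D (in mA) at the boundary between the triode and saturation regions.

I_D = 5.40 mA

At the boundary V_DS = V_ov = V_GS − V_TN = 2.58 − 1.4 = 1.18 V.
k_n = μ_nC_ox · (W/L) = 7.76 mA/V².
I_D = ½ k_n V_ov² = 0.5 × 7.76 × 1.18² = 5.4 mA.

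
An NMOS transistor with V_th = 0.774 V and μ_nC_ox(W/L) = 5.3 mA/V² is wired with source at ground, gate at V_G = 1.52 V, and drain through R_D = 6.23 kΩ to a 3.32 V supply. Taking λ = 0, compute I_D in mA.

V_GS = V_G = 1.52 V, so V_ov = 1.52 − 0.774 = 0.746 V.
Assume saturation: I_D = ½ k_n V_ov² = 0.5 × 5.3 × 0.746² = 1.47 mA, giving V_DS = V_DD − I_D R_D = 3.32 − 1.47 × 6.23 = -5.87 V.
But -5.87 V < V_ov = 0.746 V, so the device is actually in triode.
In triode I_D = k_n[V_ov V_DS − ½ V_DS²] and I_D = (V_DD − V_DS)/R_D. Equating: 16.5 V_DS² − 25.63 V_DS + 3.32 = 0, giving V_DS = 0.143 V (the root below V_ov).
I_D = (3.32 − 0.143) / 6.23 = 0.51 mA.

I_D = 0.510 mA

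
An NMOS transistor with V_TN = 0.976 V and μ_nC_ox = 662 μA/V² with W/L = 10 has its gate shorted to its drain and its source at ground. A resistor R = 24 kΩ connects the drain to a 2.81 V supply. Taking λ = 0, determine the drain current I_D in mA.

I_D = 0.0703 mA

With gate tied to drain, V_GS = V_DS ≥ V_GS − V_TN, so the device is in saturation.
k_n = μ_nC_ox · (W/L) = 6.62 mA/V².
KCL at the drain: ½ k_n (V_GS − V_TN)² = (V_DD − V_GS)/R.
Let x = V_GS − 0.976. Then 79.4 x² + x − 1.834 = 0, giving x = 0.146 V (positive root), so V_GS = 1.12 V.
I_D = (V_DD − V_GS)/R = (2.81 − 1.12) / 24 = 0.0703 mA.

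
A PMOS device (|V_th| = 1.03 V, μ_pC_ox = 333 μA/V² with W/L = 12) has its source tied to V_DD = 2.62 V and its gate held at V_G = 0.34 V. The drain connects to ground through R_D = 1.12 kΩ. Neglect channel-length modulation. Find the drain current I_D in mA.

I_D = 1.92 mA

V_SG = V_DD − V_G = 2.62 − 0.34 = 2.28 V, so V_ov = 2.28 − 1.03 = 1.25 V.
k_p = μ_pC_ox · (W/L) = 3.996 mA/V².
Assume saturation: I_D = ½ k_p V_ov² = 0.5 × 3.996 × 1.25² = 3.12 mA, giving V_SD = V_DD − I_D R_D = 2.62 − 3.12 × 1.12 = -0.877 V.
But -0.877 V < V_ov = 1.25 V, so the device is actually in triode.
In triode I_D = k_p[V_ov V_SD − ½ V_SD²] and I_D = (V_DD − V_SD)/R_D. Equating: 2.24 V_SD² − 6.594 V_SD + 2.62 = 0, giving V_SD = 0.473 V (the root below V_ov).
I_D = (2.62 − 0.473) / 1.12 = 1.92 mA.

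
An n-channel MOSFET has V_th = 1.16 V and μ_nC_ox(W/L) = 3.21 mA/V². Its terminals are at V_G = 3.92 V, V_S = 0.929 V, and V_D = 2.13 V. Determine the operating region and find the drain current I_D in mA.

V_GS = V_G − V_S = 3.92 − 0.929 = 2.99 V; V_DS = V_D − V_S = 2.13 − 0.929 = 1.2 V.
V_ov = V_GS − V_th = 2.99 − 1.16 = 1.83 V.
Since V_DS = 1.2 V < V_ov = 1.83 V, the device is in the triode region.
I_D = k_n [V_ov · V_DS − ½ V_DS²] = 3.21 × [1.83 × 1.2 − 0.5 × 1.2²] = 4.74 mA.

Triode; I_D = 4.74 mA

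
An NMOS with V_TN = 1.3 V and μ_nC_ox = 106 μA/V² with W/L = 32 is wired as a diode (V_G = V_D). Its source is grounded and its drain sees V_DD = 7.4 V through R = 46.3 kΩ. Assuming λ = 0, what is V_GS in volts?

With gate tied to drain, V_GS = V_DS ≥ V_GS − V_TN, so the device is in saturation.
k_n = μ_nC_ox · (W/L) = 3.392 mA/V².
KCL at the drain: ½ k_n (V_GS − V_TN)² = (V_DD − V_GS)/R.
Let x = V_GS − 1.3. Then 78.5 x² + x − 6.1 = 0, giving x = 0.272 V (positive root), so V_GS = 1.57 V.
I_D = (V_DD − V_GS)/R = (7.4 − 1.57) / 46.3 = 0.126 mA.

V_GS = 1.57 V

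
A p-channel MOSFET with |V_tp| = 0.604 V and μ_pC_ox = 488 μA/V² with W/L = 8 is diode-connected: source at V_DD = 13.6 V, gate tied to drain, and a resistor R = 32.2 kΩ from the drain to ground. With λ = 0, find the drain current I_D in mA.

I_D = 0.390 mA

With gate tied to drain, V_SG = V_SD ≥ V_SG − |V_tp|, so the device is in saturation.
k_p = μ_pC_ox · (W/L) = 3.904 mA/V².
KCL at the drain: ½ k_p (V_SG − |V_tp|)² = (V_DD − V_SG)/R.
Let x = V_SG − 0.604. Then 62.9 x² + x − 13 = 0, giving x = 0.447 V (positive root), so V_SG = 1.05 V.
I_D = (V_DD − V_SG)/R = (13.6 − 1.05) / 32.2 = 0.39 mA.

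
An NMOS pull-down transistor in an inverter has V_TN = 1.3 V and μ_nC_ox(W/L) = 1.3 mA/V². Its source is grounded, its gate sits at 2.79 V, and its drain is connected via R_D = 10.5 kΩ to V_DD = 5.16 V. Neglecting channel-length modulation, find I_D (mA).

I_D = 0.466 mA

V_GS = V_G = 2.79 V, so V_ov = 2.79 − 1.3 = 1.49 V.
Assume saturation: I_D = ½ k_n V_ov² = 0.5 × 1.3 × 1.49² = 1.44 mA, giving V_DS = V_DD − I_D R_D = 5.16 − 1.44 × 10.5 = -9.99 V.
But -9.99 V < V_ov = 1.49 V, so the device is actually in triode.
In triode I_D = k_n[V_ov V_DS − ½ V_DS²] and I_D = (V_DD − V_DS)/R_D. Equating: 6.83 V_DS² − 21.34 V_DS + 5.16 = 0, giving V_DS = 0.264 V (the root below V_ov).
I_D = (5.16 − 0.264) / 10.5 = 0.466 mA.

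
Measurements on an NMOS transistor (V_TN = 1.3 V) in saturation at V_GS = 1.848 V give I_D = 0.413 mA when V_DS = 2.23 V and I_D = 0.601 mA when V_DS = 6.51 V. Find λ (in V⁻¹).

λ = 0.139 V⁻¹

With V_GS fixed, I_D ∝ (1 + λ V_DS) in saturation, so I_D2/I_D1 = (1 + λ V_DS2)/(1 + λ V_DS1).
0.601/0.413 = 1.455 = (1 + 6.51 λ)/(1 + 2.23 λ).
Solving: λ (I_D1 V_DS2 − I_D2 V_DS1) = I_D2 − I_D1, so λ = (0.601 − 0.413) / (0.413 × 6.51 − 0.601 × 2.23) = 0.188 / 1.35 = 0.139 V⁻¹.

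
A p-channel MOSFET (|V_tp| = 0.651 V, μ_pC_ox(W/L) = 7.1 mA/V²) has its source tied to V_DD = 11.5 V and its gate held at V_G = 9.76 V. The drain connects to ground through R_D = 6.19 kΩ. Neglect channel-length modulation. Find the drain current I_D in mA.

V_SG = V_DD − V_G = 11.5 − 9.76 = 1.74 V, so V_ov = 1.74 − 0.651 = 1.09 V.
Assume saturation: I_D = ½ k_p V_ov² = 0.5 × 7.1 × 1.09² = 4.21 mA, giving V_SD = V_DD − I_D R_D = 11.5 − 4.21 × 6.19 = -14.6 V.
But -14.6 V < V_ov = 1.09 V, so the device is actually in triode.
In triode I_D = k_p[V_ov V_SD − ½ V_SD²] and I_D = (V_DD − V_SD)/R_D. Equating: 22 V_SD² − 48.86 V_SD + 11.5 = 0, giving V_SD = 0.268 V (the root below V_ov).
I_D = (11.5 − 0.268) / 6.19 = 1.81 mA.

I_D = 1.81 mA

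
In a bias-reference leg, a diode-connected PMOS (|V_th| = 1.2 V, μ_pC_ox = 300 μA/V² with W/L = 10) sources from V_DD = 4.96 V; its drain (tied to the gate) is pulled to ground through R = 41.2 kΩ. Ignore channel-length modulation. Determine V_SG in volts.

V_SG = 1.44 V

With gate tied to drain, V_SG = V_SD ≥ V_SG − |V_th|, so the device is in saturation.
k_p = μ_pC_ox · (W/L) = 3 mA/V².
KCL at the drain: ½ k_p (V_SG − |V_th|)² = (V_DD − V_SG)/R.
Let x = V_SG − 1.2. Then 61.8 x² + x − 3.76 = 0, giving x = 0.239 V (positive root), so V_SG = 1.44 V.
I_D = (V_DD − V_SG)/R = (4.96 − 1.44) / 41.2 = 0.0855 mA.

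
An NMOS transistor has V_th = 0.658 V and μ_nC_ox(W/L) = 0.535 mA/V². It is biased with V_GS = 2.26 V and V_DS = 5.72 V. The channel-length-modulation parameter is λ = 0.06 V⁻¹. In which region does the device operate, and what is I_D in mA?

Saturation; I_D = 0.922 mA

V_ov = V_GS − V_th = 2.26 − 0.658 = 1.6 V.
Since V_DS = 5.72 V ≥ V_ov = 1.6 V, the device is in saturation.
I_D = ½ k_n V_ov² (1 + λ V_DS) = 0.5 × 0.535 × 1.6² × (1 + 0.06 × 5.72) = 0.922 mA.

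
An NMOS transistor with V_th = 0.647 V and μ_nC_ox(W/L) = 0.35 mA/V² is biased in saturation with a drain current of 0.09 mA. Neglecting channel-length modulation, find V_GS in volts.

In saturation I_D = ½ k_n (V_GS − V_th)², so V_GS − V_th = √(2 I_D / k_n) = √(2 × 0.09 / 0.35) = 0.717 V.
V_GS = 0.647 + 0.717 = 1.36 V.

V_GS = 1.36 V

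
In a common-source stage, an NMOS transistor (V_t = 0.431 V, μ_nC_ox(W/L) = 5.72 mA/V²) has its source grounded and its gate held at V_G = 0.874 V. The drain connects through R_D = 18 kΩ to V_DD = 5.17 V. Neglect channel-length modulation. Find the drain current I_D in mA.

I_D = 0.280 mA

V_GS = V_G = 0.874 V, so V_ov = 0.874 − 0.431 = 0.443 V.
Assume saturation: I_D = ½ k_n V_ov² = 0.5 × 5.72 × 0.443² = 0.561 mA, giving V_DS = V_DD − I_D R_D = 5.17 − 0.561 × 18 = -4.93 V.
But -4.93 V < V_ov = 0.443 V, so the device is actually in triode.
In triode I_D = k_n[V_ov V_DS − ½ V_DS²] and I_D = (V_DD − V_DS)/R_D. Equating: 51.5 V_DS² − 46.61 V_DS + 5.17 = 0, giving V_DS = 0.129 V (the root below V_ov).
I_D = (5.17 − 0.129) / 18 = 0.28 mA.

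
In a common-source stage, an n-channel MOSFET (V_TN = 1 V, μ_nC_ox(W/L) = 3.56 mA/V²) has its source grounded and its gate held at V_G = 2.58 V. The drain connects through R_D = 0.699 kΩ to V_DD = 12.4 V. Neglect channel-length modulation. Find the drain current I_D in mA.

I_D = 4.44 mA

V_GS = V_G = 2.58 V, so V_ov = 2.58 − 1 = 1.58 V.
Assume saturation: I_D = ½ k_n V_ov² = 0.5 × 3.56 × 1.58² = 4.44 mA, giving V_DS = V_DD − I_D R_D = 12.4 − 4.44 × 0.699 = 9.29 V.
V_DS = 9.29 V ≥ V_ov = 1.58 V, confirming saturation.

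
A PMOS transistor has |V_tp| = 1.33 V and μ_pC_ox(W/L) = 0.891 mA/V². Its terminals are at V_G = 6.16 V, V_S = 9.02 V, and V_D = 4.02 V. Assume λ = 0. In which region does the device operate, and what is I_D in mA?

V_SG = V_S − V_G = 9.02 − 6.16 = 2.86 V; V_SD = V_S − V_D = 9.02 − 4.02 = 5 V.
V_ov = V_SG − |V_tp| = 2.86 − 1.33 = 1.53 V.
Since V_SD = 5 V ≥ V_ov = 1.53 V, the device is in saturation.
I_D = ½ k_p V_ov² = 0.5 × 0.891 × 1.53² = 1.04 mA.

Saturation; I_D = 1.04 mA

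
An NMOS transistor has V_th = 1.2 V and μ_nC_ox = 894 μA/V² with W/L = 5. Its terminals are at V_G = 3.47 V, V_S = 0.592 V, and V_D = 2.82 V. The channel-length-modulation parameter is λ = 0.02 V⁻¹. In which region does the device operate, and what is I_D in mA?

V_GS = V_G − V_S = 3.47 − 0.592 = 2.88 V; V_DS = V_D − V_S = 2.82 − 0.592 = 2.23 V.
k_n = μ_nC_ox · (W/L) = 4.47 mA/V².
V_ov = V_GS − V_th = 2.88 − 1.2 = 1.68 V.
Since V_DS = 2.23 V ≥ V_ov = 1.68 V, the device is in saturation.
I_D = ½ k_n V_ov² (1 + λ V_DS) = 0.5 × 4.47 × 1.68² × (1 + 0.02 × 2.23) = 6.57 mA.

Saturation; I_D = 6.57 mA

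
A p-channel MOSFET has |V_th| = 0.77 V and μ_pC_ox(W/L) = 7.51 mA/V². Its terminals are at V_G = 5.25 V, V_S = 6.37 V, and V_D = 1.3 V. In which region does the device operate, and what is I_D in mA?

Saturation; I_D = 0.460 mA

V_SG = V_S − V_G = 6.37 − 5.25 = 1.12 V; V_SD = V_S − V_D = 6.37 − 1.3 = 5.07 V.
V_ov = V_SG − |V_th| = 1.12 − 0.77 = 0.35 V.
Since V_SD = 5.07 V ≥ V_ov = 0.35 V, the device is in saturation.
I_D = ½ k_p V_ov² = 0.5 × 7.51 × 0.35² = 0.46 mA.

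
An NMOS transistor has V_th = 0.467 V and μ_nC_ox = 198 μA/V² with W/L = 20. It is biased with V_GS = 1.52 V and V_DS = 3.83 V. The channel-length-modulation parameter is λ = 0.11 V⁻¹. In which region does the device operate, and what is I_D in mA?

k_n = μ_nC_ox · (W/L) = 3.96 mA/V².
V_ov = V_GS − V_th = 1.52 − 0.467 = 1.05 V.
Since V_DS = 3.83 V ≥ V_ov = 1.05 V, the device is in saturation.
I_D = ½ k_n V_ov² (1 + λ V_DS) = 0.5 × 3.96 × 1.05² × (1 + 0.11 × 3.83) = 3.12 mA.

Saturation; I_D = 3.12 mA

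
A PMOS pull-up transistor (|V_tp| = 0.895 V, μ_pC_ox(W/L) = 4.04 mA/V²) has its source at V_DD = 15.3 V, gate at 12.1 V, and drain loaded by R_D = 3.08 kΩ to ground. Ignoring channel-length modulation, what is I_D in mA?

V_SG = V_DD − V_G = 15.3 − 12.1 = 3.2 V, so V_ov = 3.2 − 0.895 = 2.31 V.
Assume saturation: I_D = ½ k_p V_ov² = 0.5 × 4.04 × 2.31² = 10.7 mA, giving V_SD = V_DD − I_D R_D = 15.3 − 10.7 × 3.08 = -17.8 V.
But -17.8 V < V_ov = 2.31 V, so the device is actually in triode.
In triode I_D = k_p[V_ov V_SD − ½ V_SD²] and I_D = (V_DD − V_SD)/R_D. Equating: 6.22 V_SD² − 29.68 V_SD + 15.3 = 0, giving V_SD = 0.588 V (the root below V_ov).
I_D = (15.3 − 0.588) / 3.08 = 4.78 mA.

I_D = 4.78 mA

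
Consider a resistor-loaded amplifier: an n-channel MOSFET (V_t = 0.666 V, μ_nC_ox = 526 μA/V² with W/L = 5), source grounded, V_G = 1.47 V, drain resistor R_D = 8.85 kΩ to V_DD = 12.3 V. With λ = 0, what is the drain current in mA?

V_GS = V_G = 1.47 V, so V_ov = 1.47 − 0.666 = 0.804 V.
k_n = μ_nC_ox · (W/L) = 2.63 mA/V².
Assume saturation: I_D = ½ k_n V_ov² = 0.5 × 2.63 × 0.804² = 0.85 mA, giving V_DS = V_DD − I_D R_D = 12.3 − 0.85 × 8.85 = 4.78 V.
V_DS = 4.78 V ≥ V_ov = 0.804 V, confirming saturation.

I_D = 0.850 mA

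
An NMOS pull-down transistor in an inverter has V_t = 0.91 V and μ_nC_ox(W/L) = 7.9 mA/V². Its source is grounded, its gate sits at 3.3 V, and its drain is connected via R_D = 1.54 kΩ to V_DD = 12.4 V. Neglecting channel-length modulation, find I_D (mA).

V_GS = V_G = 3.3 V, so V_ov = 3.3 − 0.91 = 2.39 V.
Assume saturation: I_D = ½ k_n V_ov² = 0.5 × 7.9 × 2.39² = 22.6 mA, giving V_DS = V_DD − I_D R_D = 12.4 − 22.6 × 1.54 = -22.3 V.
But -22.3 V < V_ov = 2.39 V, so the device is actually in triode.
In triode I_D = k_n[V_ov V_DS − ½ V_DS²] and I_D = (V_DD − V_DS)/R_D. Equating: 6.08 V_DS² − 30.08 V_DS + 12.4 = 0, giving V_DS = 0.454 V (the root below V_ov).
I_D = (12.4 − 0.454) / 1.54 = 7.76 mA.

I_D = 7.76 mA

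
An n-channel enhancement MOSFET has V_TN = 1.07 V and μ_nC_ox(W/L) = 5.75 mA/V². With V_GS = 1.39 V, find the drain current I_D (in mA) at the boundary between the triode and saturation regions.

I_D = 0.294 mA

At the boundary V_DS = V_ov = V_GS − V_TN = 1.39 − 1.07 = 0.32 V.
I_D = ½ k_n V_ov² = 0.5 × 5.75 × 0.32² = 0.294 mA.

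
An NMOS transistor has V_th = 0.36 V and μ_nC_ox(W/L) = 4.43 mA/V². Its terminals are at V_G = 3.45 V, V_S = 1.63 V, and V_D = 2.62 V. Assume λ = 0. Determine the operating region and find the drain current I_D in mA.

V_GS = V_G − V_S = 3.45 − 1.63 = 1.82 V; V_DS = V_D − V_S = 2.62 − 1.63 = 0.99 V.
V_ov = V_GS − V_th = 1.82 − 0.36 = 1.46 V.
Since V_DS = 0.99 V < V_ov = 1.46 V, the device is in the triode region.
I_D = k_n [V_ov · V_DS − ½ V_DS²] = 4.43 × [1.46 × 0.99 − 0.5 × 0.99²] = 4.23 mA.

Triode; I_D = 4.23 mA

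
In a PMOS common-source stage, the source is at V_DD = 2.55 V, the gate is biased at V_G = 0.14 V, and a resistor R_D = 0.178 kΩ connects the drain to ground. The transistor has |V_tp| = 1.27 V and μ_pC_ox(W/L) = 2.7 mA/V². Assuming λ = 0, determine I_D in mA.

I_D = 1.75 mA

V_SG = V_DD − V_G = 2.55 − 0.14 = 2.41 V, so V_ov = 2.41 − 1.27 = 1.14 V.
Assume saturation: I_D = ½ k_p V_ov² = 0.5 × 2.7 × 1.14² = 1.75 mA, giving V_SD = V_DD − I_D R_D = 2.55 − 1.75 × 0.178 = 2.24 V.
V_SD = 2.24 V ≥ V_ov = 1.14 V, confirming saturation.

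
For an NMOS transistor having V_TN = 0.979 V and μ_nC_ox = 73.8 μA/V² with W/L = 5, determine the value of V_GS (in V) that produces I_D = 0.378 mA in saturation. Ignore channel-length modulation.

k_n = μ_nC_ox · (W/L) = 0.369 mA/V².
In saturation I_D = ½ k_n (V_GS − V_TN)², so V_GS − V_TN = √(2 I_D / k_n) = √(2 × 0.378 / 0.369) = 1.43 V.
V_GS = 0.979 + 1.43 = 2.41 V.

V_GS = 2.41 V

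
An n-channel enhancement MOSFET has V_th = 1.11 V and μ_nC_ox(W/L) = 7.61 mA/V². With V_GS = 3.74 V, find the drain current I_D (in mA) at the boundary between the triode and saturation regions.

At the boundary V_DS = V_ov = V_GS − V_th = 3.74 − 1.11 = 2.63 V.
I_D = ½ k_n V_ov² = 0.5 × 7.61 × 2.63² = 26.3 mA.

I_D = 26.3 mA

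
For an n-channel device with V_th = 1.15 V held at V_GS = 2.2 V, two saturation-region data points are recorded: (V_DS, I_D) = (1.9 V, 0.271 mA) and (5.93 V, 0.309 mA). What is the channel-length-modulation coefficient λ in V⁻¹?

λ = 0.0373 V⁻¹

With V_GS fixed, I_D ∝ (1 + λ V_DS) in saturation, so I_D2/I_D1 = (1 + λ V_DS2)/(1 + λ V_DS1).
0.309/0.271 = 1.14 = (1 + 5.93 λ)/(1 + 1.9 λ).
Solving: λ (I_D1 V_DS2 − I_D2 V_DS1) = I_D2 − I_D1, so λ = (0.309 − 0.271) / (0.271 × 5.93 − 0.309 × 1.9) = 0.038 / 1.02 = 0.0373 V⁻¹.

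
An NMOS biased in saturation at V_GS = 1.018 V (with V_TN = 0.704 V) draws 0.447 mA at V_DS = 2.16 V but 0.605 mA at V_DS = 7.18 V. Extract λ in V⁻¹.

With V_GS fixed, I_D ∝ (1 + λ V_DS) in saturation, so I_D2/I_D1 = (1 + λ V_DS2)/(1 + λ V_DS1).
0.605/0.447 = 1.353 = (1 + 7.18 λ)/(1 + 2.16 λ).
Solving: λ (I_D1 V_DS2 − I_D2 V_DS1) = I_D2 − I_D1, so λ = (0.605 − 0.447) / (0.447 × 7.18 − 0.605 × 2.16) = 0.158 / 1.9 = 0.083 V⁻¹.

λ = 0.0830 V⁻¹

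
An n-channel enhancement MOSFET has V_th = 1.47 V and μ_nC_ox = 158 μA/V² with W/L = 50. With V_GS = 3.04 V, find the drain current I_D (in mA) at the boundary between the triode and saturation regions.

At the boundary V_DS = V_ov = V_GS − V_th = 3.04 − 1.47 = 1.57 V.
k_n = μ_nC_ox · (W/L) = 7.9 mA/V².
I_D = ½ k_n V_ov² = 0.5 × 7.9 × 1.57² = 9.74 mA.

I_D = 9.74 mA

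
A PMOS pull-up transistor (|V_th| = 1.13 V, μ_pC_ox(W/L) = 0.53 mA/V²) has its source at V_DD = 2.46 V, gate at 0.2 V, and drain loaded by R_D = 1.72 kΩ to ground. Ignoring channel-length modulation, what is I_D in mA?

I_D = 0.338 mA

V_SG = V_DD − V_G = 2.46 − 0.2 = 2.26 V, so V_ov = 2.26 − 1.13 = 1.13 V.
Assume saturation: I_D = ½ k_p V_ov² = 0.5 × 0.53 × 1.13² = 0.338 mA, giving V_SD = V_DD − I_D R_D = 2.46 − 0.338 × 1.72 = 1.88 V.
V_SD = 1.88 V ≥ V_ov = 1.13 V, confirming saturation.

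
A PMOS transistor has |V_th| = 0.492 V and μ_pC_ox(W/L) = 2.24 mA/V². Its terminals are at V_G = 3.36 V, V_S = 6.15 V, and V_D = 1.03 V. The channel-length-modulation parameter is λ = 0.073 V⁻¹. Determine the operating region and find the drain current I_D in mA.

Saturation; I_D = 8.13 mA

V_SG = V_S − V_G = 6.15 − 3.36 = 2.79 V; V_SD = V_S − V_D = 6.15 − 1.03 = 5.12 V.
V_ov = V_SG − |V_th| = 2.79 − 0.492 = 2.3 V.
Since V_SD = 5.12 V ≥ V_ov = 2.3 V, the device is in saturation.
I_D = ½ k_p V_ov² (1 + λ V_SD) = 0.5 × 2.24 × 2.3² × (1 + 0.073 × 5.12) = 8.13 mA.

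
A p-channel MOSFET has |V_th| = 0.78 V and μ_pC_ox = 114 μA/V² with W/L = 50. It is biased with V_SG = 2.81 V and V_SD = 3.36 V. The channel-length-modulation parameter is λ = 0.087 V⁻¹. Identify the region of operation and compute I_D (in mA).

k_p = μ_pC_ox · (W/L) = 5.7 mA/V².
V_ov = V_SG − |V_th| = 2.81 − 0.78 = 2.03 V.
Since V_SD = 3.36 V ≥ V_ov = 2.03 V, the device is in saturation.
I_D = ½ k_p V_ov² (1 + λ V_SD) = 0.5 × 5.7 × 2.03² × (1 + 0.087 × 3.36) = 15.2 mA.

Saturation; I_D = 15.2 mA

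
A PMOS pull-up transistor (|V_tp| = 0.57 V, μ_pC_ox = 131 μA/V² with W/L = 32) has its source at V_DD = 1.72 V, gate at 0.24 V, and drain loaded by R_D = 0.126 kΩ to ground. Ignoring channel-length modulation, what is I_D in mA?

V_SG = V_DD − V_G = 1.72 − 0.24 = 1.48 V, so V_ov = 1.48 − 0.57 = 0.91 V.
k_p = μ_pC_ox · (W/L) = 4.192 mA/V².
Assume saturation: I_D = ½ k_p V_ov² = 0.5 × 4.192 × 0.91² = 1.74 mA, giving V_SD = V_DD − I_D R_D = 1.72 − 1.74 × 0.126 = 1.5 V.
V_SD = 1.5 V ≥ V_ov = 0.91 V, confirming saturation.

I_D = 1.74 mA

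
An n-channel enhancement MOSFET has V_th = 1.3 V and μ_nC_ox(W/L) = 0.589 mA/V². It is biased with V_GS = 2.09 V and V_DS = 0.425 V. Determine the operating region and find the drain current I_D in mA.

Triode; I_D = 0.145 mA

V_ov = V_GS − V_th = 2.09 − 1.3 = 0.79 V.
Since V_DS = 0.425 V < V_ov = 0.79 V, the device is in the triode region.
I_D = k_n [V_ov · V_DS − ½ V_DS²] = 0.589 × [0.79 × 0.425 − 0.5 × 0.425²] = 0.145 mA.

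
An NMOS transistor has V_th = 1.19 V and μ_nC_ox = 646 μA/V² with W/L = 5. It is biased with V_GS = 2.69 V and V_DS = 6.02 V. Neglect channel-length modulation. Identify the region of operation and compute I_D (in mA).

k_n = μ_nC_ox · (W/L) = 3.23 mA/V².
V_ov = V_GS − V_th = 2.69 − 1.19 = 1.5 V.
Since V_DS = 6.02 V ≥ V_ov = 1.5 V, the device is in saturation.
I_D = ½ k_n V_ov² = 0.5 × 3.23 × 1.5² = 3.63 mA.

Saturation; I_D = 3.63 mA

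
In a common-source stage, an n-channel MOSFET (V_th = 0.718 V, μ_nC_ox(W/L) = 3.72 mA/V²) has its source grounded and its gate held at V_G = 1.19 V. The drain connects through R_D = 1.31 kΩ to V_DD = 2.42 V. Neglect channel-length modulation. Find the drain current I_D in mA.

V_GS = V_G = 1.19 V, so V_ov = 1.19 − 0.718 = 0.472 V.
Assume saturation: I_D = ½ k_n V_ov² = 0.5 × 3.72 × 0.472² = 0.414 mA, giving V_DS = V_DD − I_D R_D = 2.42 − 0.414 × 1.31 = 1.88 V.
V_DS = 1.88 V ≥ V_ov = 0.472 V, confirming saturation.

I_D = 0.414 mA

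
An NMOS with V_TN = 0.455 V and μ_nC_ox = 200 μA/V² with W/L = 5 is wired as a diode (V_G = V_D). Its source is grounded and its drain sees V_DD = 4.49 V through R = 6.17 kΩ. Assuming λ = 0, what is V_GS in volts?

With gate tied to drain, V_GS = V_DS ≥ V_GS − V_TN, so the device is in saturation.
k_n = μ_nC_ox · (W/L) = 1 mA/V².
KCL at the drain: ½ k_n (V_GS − V_TN)² = (V_DD − V_GS)/R.
Let x = V_GS − 0.455. Then 3.08 x² + x − 4.035 = 0, giving x = 0.993 V (positive root), so V_GS = 1.45 V.
I_D = (V_DD − V_GS)/R = (4.49 − 1.45) / 6.17 = 0.493 mA.

V_GS = 1.45 V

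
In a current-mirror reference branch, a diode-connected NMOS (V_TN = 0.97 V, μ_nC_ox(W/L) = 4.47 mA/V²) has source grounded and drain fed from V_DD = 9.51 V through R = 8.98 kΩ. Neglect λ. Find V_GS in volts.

V_GS = 1.60 V

With gate tied to drain, V_GS = V_DS ≥ V_GS − V_TN, so the device is in saturation.
KCL at the drain: ½ k_n (V_GS − V_TN)² = (V_DD − V_GS)/R.
Let x = V_GS − 0.97. Then 20.1 x² + x − 8.54 = 0, giving x = 0.628 V (positive root), so V_GS = 1.6 V.
I_D = (V_DD − V_GS)/R = (9.51 − 1.6) / 8.98 = 0.881 mA.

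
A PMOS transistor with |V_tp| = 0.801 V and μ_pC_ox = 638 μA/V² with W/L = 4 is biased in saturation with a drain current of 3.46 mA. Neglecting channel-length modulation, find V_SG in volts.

V_SG = 2.45 V

k_p = μ_pC_ox · (W/L) = 2.552 mA/V².
In saturation I_D = ½ k_p (V_SG − |V_tp|)², so V_SG − |V_tp| = √(2 I_D / k_p) = √(2 × 3.46 / 2.552) = 1.65 V.
V_SG = 0.801 + 1.65 = 2.45 V.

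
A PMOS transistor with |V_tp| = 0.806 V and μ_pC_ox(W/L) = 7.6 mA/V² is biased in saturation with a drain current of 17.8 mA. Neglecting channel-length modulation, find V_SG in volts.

V_SG = 2.97 V

In saturation I_D = ½ k_p (V_SG − |V_tp|)², so V_SG − |V_tp| = √(2 I_D / k_p) = √(2 × 17.8 / 7.6) = 2.16 V.
V_SG = 0.806 + 2.16 = 2.97 V.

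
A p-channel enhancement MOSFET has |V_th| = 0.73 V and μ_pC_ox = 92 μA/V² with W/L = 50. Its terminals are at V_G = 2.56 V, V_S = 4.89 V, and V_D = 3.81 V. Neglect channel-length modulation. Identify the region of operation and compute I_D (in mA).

V_SG = V_S − V_G = 4.89 − 2.56 = 2.33 V; V_SD = V_S − V_D = 4.89 − 3.81 = 1.08 V.
k_p = μ_pC_ox · (W/L) = 4.6 mA/V².
V_ov = V_SG − |V_th| = 2.33 − 0.73 = 1.6 V.
Since V_SD = 1.08 V < V_ov = 1.6 V, the device is in the triode region.
I_D = k_p [V_ov · V_SD − ½ V_SD²] = 4.6 × [1.6 × 1.08 − 0.5 × 1.08²] = 5.27 mA.

Triode; I_D = 5.27 mA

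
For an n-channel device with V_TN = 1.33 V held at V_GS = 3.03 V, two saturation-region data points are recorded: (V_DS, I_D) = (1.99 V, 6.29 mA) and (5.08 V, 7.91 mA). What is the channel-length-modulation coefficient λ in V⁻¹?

λ = 0.0999 V⁻¹

With V_GS fixed, I_D ∝ (1 + λ V_DS) in saturation, so I_D2/I_D1 = (1 + λ V_DS2)/(1 + λ V_DS1).
7.91/6.29 = 1.258 = (1 + 5.08 λ)/(1 + 1.99 λ).
Solving: λ (I_D1 V_DS2 − I_D2 V_DS1) = I_D2 − I_D1, so λ = (7.91 − 6.29) / (6.29 × 5.08 − 7.91 × 1.99) = 1.62 / 16.2 = 0.0999 V⁻¹.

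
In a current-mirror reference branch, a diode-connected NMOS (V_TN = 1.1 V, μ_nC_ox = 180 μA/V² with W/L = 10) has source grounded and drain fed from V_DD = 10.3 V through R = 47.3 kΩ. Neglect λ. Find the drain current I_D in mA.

With gate tied to drain, V_GS = V_DS ≥ V_GS − V_TN, so the device is in saturation.
k_n = μ_nC_ox · (W/L) = 1.8 mA/V².
KCL at the drain: ½ k_n (V_GS − V_TN)² = (V_DD − V_GS)/R.
Let x = V_GS − 1.1. Then 42.6 x² + x − 9.2 = 0, giving x = 0.453 V (positive root), so V_GS = 1.55 V.
I_D = (V_DD − V_GS)/R = (10.3 − 1.55) / 47.3 = 0.185 mA.

I_D = 0.185 mA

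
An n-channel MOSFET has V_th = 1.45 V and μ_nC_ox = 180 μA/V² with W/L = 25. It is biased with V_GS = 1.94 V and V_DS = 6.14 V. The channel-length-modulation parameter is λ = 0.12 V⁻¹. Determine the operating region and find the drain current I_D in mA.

Saturation; I_D = 0.938 mA

k_n = μ_nC_ox · (W/L) = 4.5 mA/V².
V_ov = V_GS − V_th = 1.94 − 1.45 = 0.49 V.
Since V_DS = 6.14 V ≥ V_ov = 0.49 V, the device is in saturation.
I_D = ½ k_n V_ov² (1 + λ V_DS) = 0.5 × 4.5 × 0.49² × (1 + 0.12 × 6.14) = 0.938 mA.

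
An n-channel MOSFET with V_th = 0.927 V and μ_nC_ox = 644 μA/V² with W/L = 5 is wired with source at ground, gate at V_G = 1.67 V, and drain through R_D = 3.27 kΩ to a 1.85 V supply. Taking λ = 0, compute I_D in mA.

V_GS = V_G = 1.67 V, so V_ov = 1.67 − 0.927 = 0.743 V.
k_n = μ_nC_ox · (W/L) = 3.22 mA/V².
Assume saturation: I_D = ½ k_n V_ov² = 0.5 × 3.22 × 0.743² = 0.889 mA, giving V_DS = V_DD − I_D R_D = 1.85 − 0.889 × 3.27 = -1.06 V.
But -1.06 V < V_ov = 0.743 V, so the device is actually in triode.
In triode I_D = k_n[V_ov V_DS − ½ V_DS²] and I_D = (V_DD − V_DS)/R_D. Equating: 5.26 V_DS² − 8.823 V_DS + 1.85 = 0, giving V_DS = 0.246 V (the root below V_ov).
I_D = (1.85 − 0.246) / 3.27 = 0.491 mA.

I_D = 0.491 mA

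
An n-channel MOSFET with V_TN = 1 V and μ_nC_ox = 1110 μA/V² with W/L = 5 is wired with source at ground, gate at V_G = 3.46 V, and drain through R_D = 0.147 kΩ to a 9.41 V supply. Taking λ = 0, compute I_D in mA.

V_GS = V_G = 3.46 V, so V_ov = 3.46 − 1 = 2.46 V.
k_n = μ_nC_ox · (W/L) = 5.55 mA/V².
Assume saturation: I_D = ½ k_n V_ov² = 0.5 × 5.55 × 2.46² = 16.8 mA, giving V_DS = V_DD − I_D R_D = 9.41 − 16.8 × 0.147 = 6.94 V.
V_DS = 6.94 V ≥ V_ov = 2.46 V, confirming saturation.

I_D = 16.8 mA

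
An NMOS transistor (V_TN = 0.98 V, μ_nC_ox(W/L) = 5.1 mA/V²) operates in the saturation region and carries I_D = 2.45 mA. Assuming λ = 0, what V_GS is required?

V_GS = 1.96 V

In saturation I_D = ½ k_n (V_GS − V_TN)², so V_GS − V_TN = √(2 I_D / k_n) = √(2 × 2.45 / 5.1) = 0.98 V.
V_GS = 0.98 + 0.98 = 1.96 V.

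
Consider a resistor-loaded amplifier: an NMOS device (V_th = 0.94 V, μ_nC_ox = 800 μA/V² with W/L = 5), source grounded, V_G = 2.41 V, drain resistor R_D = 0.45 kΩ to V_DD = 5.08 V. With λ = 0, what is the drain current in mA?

V_GS = V_G = 2.41 V, so V_ov = 2.41 − 0.94 = 1.47 V.
k_n = μ_nC_ox · (W/L) = 4 mA/V².
Assume saturation: I_D = ½ k_n V_ov² = 0.5 × 4 × 1.47² = 4.32 mA, giving V_DS = V_DD − I_D R_D = 5.08 − 4.32 × 0.45 = 3.14 V.
V_DS = 3.14 V ≥ V_ov = 1.47 V, confirming saturation.

I_D = 4.32 mA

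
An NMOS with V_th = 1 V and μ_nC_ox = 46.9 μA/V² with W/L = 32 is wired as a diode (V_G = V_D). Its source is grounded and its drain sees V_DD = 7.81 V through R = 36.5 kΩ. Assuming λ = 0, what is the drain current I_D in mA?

With gate tied to drain, V_GS = V_DS ≥ V_GS − V_th, so the device is in saturation.
k_n = μ_nC_ox · (W/L) = 1.501 mA/V².
KCL at the drain: ½ k_n (V_GS − V_th)² = (V_DD − V_GS)/R.
Let x = V_GS − 1. Then 27.4 x² + x − 6.81 = 0, giving x = 0.481 V (positive root), so V_GS = 1.48 V.
I_D = (V_DD − V_GS)/R = (7.81 − 1.48) / 36.5 = 0.173 mA.

I_D = 0.173 mA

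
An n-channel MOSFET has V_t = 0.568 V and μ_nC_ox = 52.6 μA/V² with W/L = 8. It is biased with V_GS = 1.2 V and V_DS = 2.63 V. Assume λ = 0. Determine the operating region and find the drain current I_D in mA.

Saturation; I_D = 0.0840 mA

k_n = μ_nC_ox · (W/L) = 0.4208 mA/V².
V_ov = V_GS − V_t = 1.2 − 0.568 = 0.632 V.
Since V_DS = 2.63 V ≥ V_ov = 0.632 V, the device is in saturation.
I_D = ½ k_n V_ov² = 0.5 × 0.4208 × 0.632² = 0.084 mA.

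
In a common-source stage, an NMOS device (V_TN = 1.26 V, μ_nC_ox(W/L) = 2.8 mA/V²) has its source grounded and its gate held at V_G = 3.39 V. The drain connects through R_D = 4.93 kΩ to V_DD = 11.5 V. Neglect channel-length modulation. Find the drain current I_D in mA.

I_D = 2.25 mA

V_GS = V_G = 3.39 V, so V_ov = 3.39 − 1.26 = 2.13 V.
Assume saturation: I_D = ½ k_n V_ov² = 0.5 × 2.8 × 2.13² = 6.35 mA, giving V_DS = V_DD − I_D R_D = 11.5 − 6.35 × 4.93 = -19.8 V.
But -19.8 V < V_ov = 2.13 V, so the device is actually in triode.
In triode I_D = k_n[V_ov V_DS − ½ V_DS²] and I_D = (V_DD − V_DS)/R_D. Equating: 6.9 V_DS² − 30.4 V_DS + 11.5 = 0, giving V_DS = 0.418 V (the root below V_ov).
I_D = (11.5 − 0.418) / 4.93 = 2.25 mA.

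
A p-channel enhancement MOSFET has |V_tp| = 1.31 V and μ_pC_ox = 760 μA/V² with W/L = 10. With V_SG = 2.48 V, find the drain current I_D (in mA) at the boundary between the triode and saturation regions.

I_D = 5.20 mA

At the boundary V_SD = V_ov = V_SG − |V_tp| = 2.48 − 1.31 = 1.17 V.
k_p = μ_pC_ox · (W/L) = 7.6 mA/V².
I_D = ½ k_p V_ov² = 0.5 × 7.6 × 1.17² = 5.2 mA.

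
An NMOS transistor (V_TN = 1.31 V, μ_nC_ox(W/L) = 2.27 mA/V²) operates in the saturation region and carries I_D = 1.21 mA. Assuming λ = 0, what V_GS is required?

V_GS = 2.34 V

In saturation I_D = ½ k_n (V_GS − V_TN)², so V_GS − V_TN = √(2 I_D / k_n) = √(2 × 1.21 / 2.27) = 1.03 V.
V_GS = 1.31 + 1.03 = 2.34 V.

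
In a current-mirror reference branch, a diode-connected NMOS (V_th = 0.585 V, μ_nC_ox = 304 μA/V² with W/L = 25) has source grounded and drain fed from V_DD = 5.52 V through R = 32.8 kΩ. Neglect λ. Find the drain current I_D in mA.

With gate tied to drain, V_GS = V_DS ≥ V_GS − V_th, so the device is in saturation.
k_n = μ_nC_ox · (W/L) = 7.6 mA/V².
KCL at the drain: ½ k_n (V_GS − V_th)² = (V_DD − V_GS)/R.
Let x = V_GS − 0.585. Then 125 x² + x − 4.935 = 0, giving x = 0.195 V (positive root), so V_GS = 0.78 V.
I_D = (V_DD − V_GS)/R = (5.52 − 0.78) / 32.8 = 0.145 mA.

I_D = 0.145 mA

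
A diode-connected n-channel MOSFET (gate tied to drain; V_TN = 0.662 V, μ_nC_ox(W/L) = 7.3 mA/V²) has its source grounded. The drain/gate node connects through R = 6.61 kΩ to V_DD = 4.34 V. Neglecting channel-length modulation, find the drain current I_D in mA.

With gate tied to drain, V_GS = V_DS ≥ V_GS − V_TN, so the device is in saturation.
KCL at the drain: ½ k_n (V_GS − V_TN)² = (V_DD − V_GS)/R.
Let x = V_GS − 0.662. Then 24.1 x² + x − 3.678 = 0, giving x = 0.37 V (positive root), so V_GS = 1.03 V.
I_D = (V_DD − V_GS)/R = (4.34 − 1.03) / 6.61 = 0.5 mA.

I_D = 0.500 mA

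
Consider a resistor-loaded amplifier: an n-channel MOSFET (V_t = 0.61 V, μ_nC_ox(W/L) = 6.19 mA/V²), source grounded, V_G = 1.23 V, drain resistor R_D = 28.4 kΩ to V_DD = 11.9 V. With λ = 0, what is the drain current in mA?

V_GS = V_G = 1.23 V, so V_ov = 1.23 − 0.61 = 0.62 V.
Assume saturation: I_D = ½ k_n V_ov² = 0.5 × 6.19 × 0.62² = 1.19 mA, giving V_DS = V_DD − I_D R_D = 11.9 − 1.19 × 28.4 = -21.9 V.
But -21.9 V < V_ov = 0.62 V, so the device is actually in triode.
In triode I_D = k_n[V_ov V_DS − ½ V_DS²] and I_D = (V_DD − V_DS)/R_D. Equating: 87.9 V_DS² − 110 V_DS + 11.9 = 0, giving V_DS = 0.12 V (the root below V_ov).
I_D = (11.9 − 0.12) / 28.4 = 0.415 mA.

I_D = 0.415 mA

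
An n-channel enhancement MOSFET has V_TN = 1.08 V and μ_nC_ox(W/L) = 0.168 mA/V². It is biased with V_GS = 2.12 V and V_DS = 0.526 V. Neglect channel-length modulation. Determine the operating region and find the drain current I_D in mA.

V_ov = V_GS − V_TN = 2.12 − 1.08 = 1.04 V.
Since V_DS = 0.526 V < V_ov = 1.04 V, the device is in the triode region.
I_D = k_n [V_ov · V_DS − ½ V_DS²] = 0.168 × [1.04 × 0.526 − 0.5 × 0.526²] = 0.0687 mA.

Triode; I_D = 0.0687 mA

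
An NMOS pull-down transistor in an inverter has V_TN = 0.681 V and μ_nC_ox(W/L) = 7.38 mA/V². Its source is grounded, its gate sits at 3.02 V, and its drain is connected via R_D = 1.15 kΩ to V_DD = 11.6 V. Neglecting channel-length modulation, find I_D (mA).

V_GS = V_G = 3.02 V, so V_ov = 3.02 − 0.681 = 2.34 V.
Assume saturation: I_D = ½ k_n V_ov² = 0.5 × 7.38 × 2.34² = 20.2 mA, giving V_DS = V_DD − I_D R_D = 11.6 − 20.2 × 1.15 = -11.6 V.
But -11.6 V < V_ov = 2.34 V, so the device is actually in triode.
In triode I_D = k_n[V_ov V_DS − ½ V_DS²] and I_D = (V_DD − V_DS)/R_D. Equating: 4.24 V_DS² − 20.85 V_DS + 11.6 = 0, giving V_DS = 0.64 V (the root below V_ov).
I_D = (11.6 − 0.64) / 1.15 = 9.53 mA.

I_D = 9.53 mA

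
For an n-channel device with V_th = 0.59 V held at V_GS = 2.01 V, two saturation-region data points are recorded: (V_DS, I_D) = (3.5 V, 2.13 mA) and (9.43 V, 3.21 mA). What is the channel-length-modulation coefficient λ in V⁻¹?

With V_GS fixed, I_D ∝ (1 + λ V_DS) in saturation, so I_D2/I_D1 = (1 + λ V_DS2)/(1 + λ V_DS1).
3.21/2.13 = 1.507 = (1 + 9.43 λ)/(1 + 3.5 λ).
Solving: λ (I_D1 V_DS2 − I_D2 V_DS1) = I_D2 − I_D1, so λ = (3.21 − 2.13) / (2.13 × 9.43 − 3.21 × 3.5) = 1.08 / 8.85 = 0.122 V⁻¹.

λ = 0.122 V⁻¹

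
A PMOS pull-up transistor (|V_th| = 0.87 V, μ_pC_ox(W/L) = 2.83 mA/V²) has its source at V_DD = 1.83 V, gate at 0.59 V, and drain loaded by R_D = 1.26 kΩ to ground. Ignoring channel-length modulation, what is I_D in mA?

I_D = 0.194 mA

V_SG = V_DD − V_G = 1.83 − 0.59 = 1.24 V, so V_ov = 1.24 − 0.87 = 0.37 V.
Assume saturation: I_D = ½ k_p V_ov² = 0.5 × 2.83 × 0.37² = 0.194 mA, giving V_SD = V_DD − I_D R_D = 1.83 − 0.194 × 1.26 = 1.59 V.
V_SD = 1.59 V ≥ V_ov = 0.37 V, confirming saturation.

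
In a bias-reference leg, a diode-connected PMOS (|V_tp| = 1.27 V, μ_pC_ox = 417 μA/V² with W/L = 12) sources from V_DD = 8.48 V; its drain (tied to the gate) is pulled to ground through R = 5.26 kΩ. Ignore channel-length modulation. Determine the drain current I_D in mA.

With gate tied to drain, V_SG = V_SD ≥ V_SG − |V_tp|, so the device is in saturation.
k_p = μ_pC_ox · (W/L) = 5.004 mA/V².
KCL at the drain: ½ k_p (V_SG − |V_tp|)² = (V_DD − V_SG)/R.
Let x = V_SG − 1.27. Then 13.2 x² + x − 7.21 = 0, giving x = 0.703 V (positive root), so V_SG = 1.97 V.
I_D = (V_DD − V_SG)/R = (8.48 − 1.97) / 5.26 = 1.24 mA.

I_D = 1.24 mA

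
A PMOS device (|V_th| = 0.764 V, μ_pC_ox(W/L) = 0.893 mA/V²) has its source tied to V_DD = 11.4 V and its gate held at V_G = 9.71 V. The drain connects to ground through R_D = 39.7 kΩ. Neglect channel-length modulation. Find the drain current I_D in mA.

I_D = 0.276 mA

V_SG = V_DD − V_G = 11.4 − 9.71 = 1.69 V, so V_ov = 1.69 − 0.764 = 0.926 V.
Assume saturation: I_D = ½ k_p V_ov² = 0.5 × 0.893 × 0.926² = 0.383 mA, giving V_SD = V_DD − I_D R_D = 11.4 − 0.383 × 39.7 = -3.8 V.
But -3.8 V < V_ov = 0.926 V, so the device is actually in triode.
In triode I_D = k_p[V_ov V_SD − ½ V_SD²] and I_D = (V_DD − V_SD)/R_D. Equating: 17.7 V_SD² − 33.83 V_SD + 11.4 = 0, giving V_SD = 0.437 V (the root below V_ov).
I_D = (11.4 − 0.437) / 39.7 = 0.276 mA.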